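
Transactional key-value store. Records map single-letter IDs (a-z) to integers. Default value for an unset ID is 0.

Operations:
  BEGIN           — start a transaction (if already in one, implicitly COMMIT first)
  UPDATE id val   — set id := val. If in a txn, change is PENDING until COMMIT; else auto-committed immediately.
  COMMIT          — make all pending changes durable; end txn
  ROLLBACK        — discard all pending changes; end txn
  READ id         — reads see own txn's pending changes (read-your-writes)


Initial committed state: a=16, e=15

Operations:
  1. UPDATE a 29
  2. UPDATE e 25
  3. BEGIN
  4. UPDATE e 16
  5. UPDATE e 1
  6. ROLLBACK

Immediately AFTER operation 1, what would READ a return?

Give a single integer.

Answer: 29

Derivation:
Initial committed: {a=16, e=15}
Op 1: UPDATE a=29 (auto-commit; committed a=29)
After op 1: visible(a) = 29 (pending={}, committed={a=29, e=15})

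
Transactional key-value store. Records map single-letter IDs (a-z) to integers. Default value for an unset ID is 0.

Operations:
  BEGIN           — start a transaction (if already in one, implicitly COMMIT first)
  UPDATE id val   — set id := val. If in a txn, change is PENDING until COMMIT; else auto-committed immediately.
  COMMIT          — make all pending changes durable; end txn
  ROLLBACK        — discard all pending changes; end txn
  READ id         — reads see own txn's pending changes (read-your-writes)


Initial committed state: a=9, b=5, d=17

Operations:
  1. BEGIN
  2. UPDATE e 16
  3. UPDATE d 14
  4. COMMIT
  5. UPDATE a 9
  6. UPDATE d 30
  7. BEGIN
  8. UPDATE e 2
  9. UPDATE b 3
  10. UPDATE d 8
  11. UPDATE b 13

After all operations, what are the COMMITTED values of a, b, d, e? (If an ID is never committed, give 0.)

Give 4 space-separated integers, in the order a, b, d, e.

Answer: 9 5 30 16

Derivation:
Initial committed: {a=9, b=5, d=17}
Op 1: BEGIN: in_txn=True, pending={}
Op 2: UPDATE e=16 (pending; pending now {e=16})
Op 3: UPDATE d=14 (pending; pending now {d=14, e=16})
Op 4: COMMIT: merged ['d', 'e'] into committed; committed now {a=9, b=5, d=14, e=16}
Op 5: UPDATE a=9 (auto-commit; committed a=9)
Op 6: UPDATE d=30 (auto-commit; committed d=30)
Op 7: BEGIN: in_txn=True, pending={}
Op 8: UPDATE e=2 (pending; pending now {e=2})
Op 9: UPDATE b=3 (pending; pending now {b=3, e=2})
Op 10: UPDATE d=8 (pending; pending now {b=3, d=8, e=2})
Op 11: UPDATE b=13 (pending; pending now {b=13, d=8, e=2})
Final committed: {a=9, b=5, d=30, e=16}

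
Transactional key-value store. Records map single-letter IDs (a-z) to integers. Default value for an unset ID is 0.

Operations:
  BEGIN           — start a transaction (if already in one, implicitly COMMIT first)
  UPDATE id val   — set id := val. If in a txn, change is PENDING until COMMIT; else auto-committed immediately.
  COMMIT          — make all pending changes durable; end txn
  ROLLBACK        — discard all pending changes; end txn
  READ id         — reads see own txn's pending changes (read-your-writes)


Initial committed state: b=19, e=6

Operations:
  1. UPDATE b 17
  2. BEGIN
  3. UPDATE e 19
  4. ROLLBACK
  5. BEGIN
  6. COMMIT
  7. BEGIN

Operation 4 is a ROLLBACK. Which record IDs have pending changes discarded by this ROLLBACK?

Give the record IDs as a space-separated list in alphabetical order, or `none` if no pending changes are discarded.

Answer: e

Derivation:
Initial committed: {b=19, e=6}
Op 1: UPDATE b=17 (auto-commit; committed b=17)
Op 2: BEGIN: in_txn=True, pending={}
Op 3: UPDATE e=19 (pending; pending now {e=19})
Op 4: ROLLBACK: discarded pending ['e']; in_txn=False
Op 5: BEGIN: in_txn=True, pending={}
Op 6: COMMIT: merged [] into committed; committed now {b=17, e=6}
Op 7: BEGIN: in_txn=True, pending={}
ROLLBACK at op 4 discards: ['e']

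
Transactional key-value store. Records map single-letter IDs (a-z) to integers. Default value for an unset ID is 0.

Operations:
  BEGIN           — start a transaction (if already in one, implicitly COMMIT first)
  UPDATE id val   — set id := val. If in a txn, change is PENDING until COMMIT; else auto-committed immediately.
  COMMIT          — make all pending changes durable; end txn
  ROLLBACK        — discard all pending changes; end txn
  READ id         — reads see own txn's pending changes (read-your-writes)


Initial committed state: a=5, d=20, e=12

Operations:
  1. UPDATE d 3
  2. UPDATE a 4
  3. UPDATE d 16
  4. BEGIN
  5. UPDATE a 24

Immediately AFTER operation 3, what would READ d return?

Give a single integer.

Answer: 16

Derivation:
Initial committed: {a=5, d=20, e=12}
Op 1: UPDATE d=3 (auto-commit; committed d=3)
Op 2: UPDATE a=4 (auto-commit; committed a=4)
Op 3: UPDATE d=16 (auto-commit; committed d=16)
After op 3: visible(d) = 16 (pending={}, committed={a=4, d=16, e=12})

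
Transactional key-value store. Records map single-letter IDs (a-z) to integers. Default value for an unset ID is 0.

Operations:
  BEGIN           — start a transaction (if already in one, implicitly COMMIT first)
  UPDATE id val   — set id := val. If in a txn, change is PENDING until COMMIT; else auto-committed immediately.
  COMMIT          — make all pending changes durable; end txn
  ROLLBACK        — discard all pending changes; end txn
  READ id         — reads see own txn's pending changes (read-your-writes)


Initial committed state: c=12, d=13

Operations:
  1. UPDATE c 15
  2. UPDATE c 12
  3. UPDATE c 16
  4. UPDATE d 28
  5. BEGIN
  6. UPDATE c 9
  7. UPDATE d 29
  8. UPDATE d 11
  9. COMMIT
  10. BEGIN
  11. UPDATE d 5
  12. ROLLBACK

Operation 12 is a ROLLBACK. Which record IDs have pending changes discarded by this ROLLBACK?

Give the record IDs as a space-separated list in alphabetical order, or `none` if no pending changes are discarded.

Initial committed: {c=12, d=13}
Op 1: UPDATE c=15 (auto-commit; committed c=15)
Op 2: UPDATE c=12 (auto-commit; committed c=12)
Op 3: UPDATE c=16 (auto-commit; committed c=16)
Op 4: UPDATE d=28 (auto-commit; committed d=28)
Op 5: BEGIN: in_txn=True, pending={}
Op 6: UPDATE c=9 (pending; pending now {c=9})
Op 7: UPDATE d=29 (pending; pending now {c=9, d=29})
Op 8: UPDATE d=11 (pending; pending now {c=9, d=11})
Op 9: COMMIT: merged ['c', 'd'] into committed; committed now {c=9, d=11}
Op 10: BEGIN: in_txn=True, pending={}
Op 11: UPDATE d=5 (pending; pending now {d=5})
Op 12: ROLLBACK: discarded pending ['d']; in_txn=False
ROLLBACK at op 12 discards: ['d']

Answer: d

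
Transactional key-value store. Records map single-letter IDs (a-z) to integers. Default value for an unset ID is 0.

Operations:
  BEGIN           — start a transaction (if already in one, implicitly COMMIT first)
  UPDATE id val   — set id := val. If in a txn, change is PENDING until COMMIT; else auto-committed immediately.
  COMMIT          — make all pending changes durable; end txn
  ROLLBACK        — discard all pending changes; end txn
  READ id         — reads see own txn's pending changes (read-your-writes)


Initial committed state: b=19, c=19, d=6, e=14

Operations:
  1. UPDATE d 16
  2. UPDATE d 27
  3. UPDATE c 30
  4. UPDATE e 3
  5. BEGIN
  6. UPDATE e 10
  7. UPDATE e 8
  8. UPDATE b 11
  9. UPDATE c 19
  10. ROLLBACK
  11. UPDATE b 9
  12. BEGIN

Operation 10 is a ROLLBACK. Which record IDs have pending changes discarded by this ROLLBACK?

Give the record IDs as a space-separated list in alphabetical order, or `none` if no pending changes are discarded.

Answer: b c e

Derivation:
Initial committed: {b=19, c=19, d=6, e=14}
Op 1: UPDATE d=16 (auto-commit; committed d=16)
Op 2: UPDATE d=27 (auto-commit; committed d=27)
Op 3: UPDATE c=30 (auto-commit; committed c=30)
Op 4: UPDATE e=3 (auto-commit; committed e=3)
Op 5: BEGIN: in_txn=True, pending={}
Op 6: UPDATE e=10 (pending; pending now {e=10})
Op 7: UPDATE e=8 (pending; pending now {e=8})
Op 8: UPDATE b=11 (pending; pending now {b=11, e=8})
Op 9: UPDATE c=19 (pending; pending now {b=11, c=19, e=8})
Op 10: ROLLBACK: discarded pending ['b', 'c', 'e']; in_txn=False
Op 11: UPDATE b=9 (auto-commit; committed b=9)
Op 12: BEGIN: in_txn=True, pending={}
ROLLBACK at op 10 discards: ['b', 'c', 'e']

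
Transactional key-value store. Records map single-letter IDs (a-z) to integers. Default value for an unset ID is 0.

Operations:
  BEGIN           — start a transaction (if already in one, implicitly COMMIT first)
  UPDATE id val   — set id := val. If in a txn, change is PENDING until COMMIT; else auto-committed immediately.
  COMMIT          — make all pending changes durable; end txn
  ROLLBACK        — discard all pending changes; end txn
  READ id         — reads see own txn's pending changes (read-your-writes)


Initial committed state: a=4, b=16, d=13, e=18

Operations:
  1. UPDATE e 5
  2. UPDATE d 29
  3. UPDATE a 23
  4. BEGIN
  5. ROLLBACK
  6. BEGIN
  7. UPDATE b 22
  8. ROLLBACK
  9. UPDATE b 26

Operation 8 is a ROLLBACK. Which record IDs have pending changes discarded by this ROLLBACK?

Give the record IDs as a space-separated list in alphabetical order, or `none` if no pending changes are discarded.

Initial committed: {a=4, b=16, d=13, e=18}
Op 1: UPDATE e=5 (auto-commit; committed e=5)
Op 2: UPDATE d=29 (auto-commit; committed d=29)
Op 3: UPDATE a=23 (auto-commit; committed a=23)
Op 4: BEGIN: in_txn=True, pending={}
Op 5: ROLLBACK: discarded pending []; in_txn=False
Op 6: BEGIN: in_txn=True, pending={}
Op 7: UPDATE b=22 (pending; pending now {b=22})
Op 8: ROLLBACK: discarded pending ['b']; in_txn=False
Op 9: UPDATE b=26 (auto-commit; committed b=26)
ROLLBACK at op 8 discards: ['b']

Answer: b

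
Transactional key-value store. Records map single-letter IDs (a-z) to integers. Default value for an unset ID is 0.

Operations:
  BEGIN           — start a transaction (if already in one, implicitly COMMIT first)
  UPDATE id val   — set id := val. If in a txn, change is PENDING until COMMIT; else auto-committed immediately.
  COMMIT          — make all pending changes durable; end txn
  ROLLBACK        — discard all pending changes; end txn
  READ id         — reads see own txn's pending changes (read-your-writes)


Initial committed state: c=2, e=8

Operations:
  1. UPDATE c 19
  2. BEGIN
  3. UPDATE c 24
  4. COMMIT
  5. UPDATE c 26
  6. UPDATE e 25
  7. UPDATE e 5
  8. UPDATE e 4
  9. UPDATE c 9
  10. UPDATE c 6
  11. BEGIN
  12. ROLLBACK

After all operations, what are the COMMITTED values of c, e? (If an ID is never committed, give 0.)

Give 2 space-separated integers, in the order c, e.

Answer: 6 4

Derivation:
Initial committed: {c=2, e=8}
Op 1: UPDATE c=19 (auto-commit; committed c=19)
Op 2: BEGIN: in_txn=True, pending={}
Op 3: UPDATE c=24 (pending; pending now {c=24})
Op 4: COMMIT: merged ['c'] into committed; committed now {c=24, e=8}
Op 5: UPDATE c=26 (auto-commit; committed c=26)
Op 6: UPDATE e=25 (auto-commit; committed e=25)
Op 7: UPDATE e=5 (auto-commit; committed e=5)
Op 8: UPDATE e=4 (auto-commit; committed e=4)
Op 9: UPDATE c=9 (auto-commit; committed c=9)
Op 10: UPDATE c=6 (auto-commit; committed c=6)
Op 11: BEGIN: in_txn=True, pending={}
Op 12: ROLLBACK: discarded pending []; in_txn=False
Final committed: {c=6, e=4}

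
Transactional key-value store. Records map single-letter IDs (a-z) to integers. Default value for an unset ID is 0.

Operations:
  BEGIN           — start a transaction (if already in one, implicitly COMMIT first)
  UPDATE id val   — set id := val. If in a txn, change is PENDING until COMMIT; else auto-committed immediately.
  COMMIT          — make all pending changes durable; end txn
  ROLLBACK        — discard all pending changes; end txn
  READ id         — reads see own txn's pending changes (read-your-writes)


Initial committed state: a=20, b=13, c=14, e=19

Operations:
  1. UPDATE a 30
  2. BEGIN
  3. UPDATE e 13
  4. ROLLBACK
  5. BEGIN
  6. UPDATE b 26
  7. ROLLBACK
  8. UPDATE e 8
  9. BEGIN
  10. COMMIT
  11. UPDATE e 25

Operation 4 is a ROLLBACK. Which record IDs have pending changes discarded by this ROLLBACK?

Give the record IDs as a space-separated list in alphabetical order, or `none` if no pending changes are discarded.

Initial committed: {a=20, b=13, c=14, e=19}
Op 1: UPDATE a=30 (auto-commit; committed a=30)
Op 2: BEGIN: in_txn=True, pending={}
Op 3: UPDATE e=13 (pending; pending now {e=13})
Op 4: ROLLBACK: discarded pending ['e']; in_txn=False
Op 5: BEGIN: in_txn=True, pending={}
Op 6: UPDATE b=26 (pending; pending now {b=26})
Op 7: ROLLBACK: discarded pending ['b']; in_txn=False
Op 8: UPDATE e=8 (auto-commit; committed e=8)
Op 9: BEGIN: in_txn=True, pending={}
Op 10: COMMIT: merged [] into committed; committed now {a=30, b=13, c=14, e=8}
Op 11: UPDATE e=25 (auto-commit; committed e=25)
ROLLBACK at op 4 discards: ['e']

Answer: e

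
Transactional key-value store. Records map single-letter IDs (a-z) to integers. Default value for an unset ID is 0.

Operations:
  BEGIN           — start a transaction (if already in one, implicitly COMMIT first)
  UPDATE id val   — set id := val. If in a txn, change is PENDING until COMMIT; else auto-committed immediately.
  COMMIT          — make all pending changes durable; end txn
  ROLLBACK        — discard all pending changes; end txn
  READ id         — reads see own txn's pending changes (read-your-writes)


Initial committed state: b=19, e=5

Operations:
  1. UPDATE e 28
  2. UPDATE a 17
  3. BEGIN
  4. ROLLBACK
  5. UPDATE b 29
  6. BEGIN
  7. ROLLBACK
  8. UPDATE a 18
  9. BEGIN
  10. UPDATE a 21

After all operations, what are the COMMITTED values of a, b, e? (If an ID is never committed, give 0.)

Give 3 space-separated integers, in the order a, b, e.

Answer: 18 29 28

Derivation:
Initial committed: {b=19, e=5}
Op 1: UPDATE e=28 (auto-commit; committed e=28)
Op 2: UPDATE a=17 (auto-commit; committed a=17)
Op 3: BEGIN: in_txn=True, pending={}
Op 4: ROLLBACK: discarded pending []; in_txn=False
Op 5: UPDATE b=29 (auto-commit; committed b=29)
Op 6: BEGIN: in_txn=True, pending={}
Op 7: ROLLBACK: discarded pending []; in_txn=False
Op 8: UPDATE a=18 (auto-commit; committed a=18)
Op 9: BEGIN: in_txn=True, pending={}
Op 10: UPDATE a=21 (pending; pending now {a=21})
Final committed: {a=18, b=29, e=28}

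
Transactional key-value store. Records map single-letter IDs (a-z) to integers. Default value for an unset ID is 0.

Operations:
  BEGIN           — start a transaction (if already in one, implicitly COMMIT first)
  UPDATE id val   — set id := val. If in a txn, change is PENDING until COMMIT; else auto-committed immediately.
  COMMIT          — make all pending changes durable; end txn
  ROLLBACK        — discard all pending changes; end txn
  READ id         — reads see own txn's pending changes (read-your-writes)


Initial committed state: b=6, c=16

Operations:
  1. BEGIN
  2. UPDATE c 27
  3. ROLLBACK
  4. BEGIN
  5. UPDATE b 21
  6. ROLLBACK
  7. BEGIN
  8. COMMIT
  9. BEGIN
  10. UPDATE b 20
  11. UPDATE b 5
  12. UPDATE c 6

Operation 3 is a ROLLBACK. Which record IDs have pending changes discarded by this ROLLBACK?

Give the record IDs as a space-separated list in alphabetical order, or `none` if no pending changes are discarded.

Answer: c

Derivation:
Initial committed: {b=6, c=16}
Op 1: BEGIN: in_txn=True, pending={}
Op 2: UPDATE c=27 (pending; pending now {c=27})
Op 3: ROLLBACK: discarded pending ['c']; in_txn=False
Op 4: BEGIN: in_txn=True, pending={}
Op 5: UPDATE b=21 (pending; pending now {b=21})
Op 6: ROLLBACK: discarded pending ['b']; in_txn=False
Op 7: BEGIN: in_txn=True, pending={}
Op 8: COMMIT: merged [] into committed; committed now {b=6, c=16}
Op 9: BEGIN: in_txn=True, pending={}
Op 10: UPDATE b=20 (pending; pending now {b=20})
Op 11: UPDATE b=5 (pending; pending now {b=5})
Op 12: UPDATE c=6 (pending; pending now {b=5, c=6})
ROLLBACK at op 3 discards: ['c']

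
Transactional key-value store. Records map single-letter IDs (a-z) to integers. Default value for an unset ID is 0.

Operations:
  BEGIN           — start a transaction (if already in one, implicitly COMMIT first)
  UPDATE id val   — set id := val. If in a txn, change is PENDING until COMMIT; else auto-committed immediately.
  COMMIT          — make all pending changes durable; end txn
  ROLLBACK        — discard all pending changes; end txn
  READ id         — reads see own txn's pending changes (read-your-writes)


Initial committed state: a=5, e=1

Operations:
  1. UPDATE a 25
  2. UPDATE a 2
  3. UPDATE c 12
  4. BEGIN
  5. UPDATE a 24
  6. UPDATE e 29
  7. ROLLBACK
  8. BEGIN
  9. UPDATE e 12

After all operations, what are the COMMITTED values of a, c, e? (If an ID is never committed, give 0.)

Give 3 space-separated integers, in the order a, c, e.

Initial committed: {a=5, e=1}
Op 1: UPDATE a=25 (auto-commit; committed a=25)
Op 2: UPDATE a=2 (auto-commit; committed a=2)
Op 3: UPDATE c=12 (auto-commit; committed c=12)
Op 4: BEGIN: in_txn=True, pending={}
Op 5: UPDATE a=24 (pending; pending now {a=24})
Op 6: UPDATE e=29 (pending; pending now {a=24, e=29})
Op 7: ROLLBACK: discarded pending ['a', 'e']; in_txn=False
Op 8: BEGIN: in_txn=True, pending={}
Op 9: UPDATE e=12 (pending; pending now {e=12})
Final committed: {a=2, c=12, e=1}

Answer: 2 12 1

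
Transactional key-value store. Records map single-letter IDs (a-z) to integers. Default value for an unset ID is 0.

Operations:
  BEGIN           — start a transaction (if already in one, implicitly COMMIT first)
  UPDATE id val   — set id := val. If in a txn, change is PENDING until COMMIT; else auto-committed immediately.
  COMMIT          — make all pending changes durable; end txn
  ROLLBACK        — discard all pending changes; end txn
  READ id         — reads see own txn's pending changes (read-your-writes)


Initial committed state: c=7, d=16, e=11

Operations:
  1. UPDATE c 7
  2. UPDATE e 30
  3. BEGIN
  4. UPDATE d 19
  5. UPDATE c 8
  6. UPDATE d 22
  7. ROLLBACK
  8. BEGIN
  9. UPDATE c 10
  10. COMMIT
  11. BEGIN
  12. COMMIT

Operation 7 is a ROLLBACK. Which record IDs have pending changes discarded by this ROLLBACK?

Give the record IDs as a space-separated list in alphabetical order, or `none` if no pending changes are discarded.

Answer: c d

Derivation:
Initial committed: {c=7, d=16, e=11}
Op 1: UPDATE c=7 (auto-commit; committed c=7)
Op 2: UPDATE e=30 (auto-commit; committed e=30)
Op 3: BEGIN: in_txn=True, pending={}
Op 4: UPDATE d=19 (pending; pending now {d=19})
Op 5: UPDATE c=8 (pending; pending now {c=8, d=19})
Op 6: UPDATE d=22 (pending; pending now {c=8, d=22})
Op 7: ROLLBACK: discarded pending ['c', 'd']; in_txn=False
Op 8: BEGIN: in_txn=True, pending={}
Op 9: UPDATE c=10 (pending; pending now {c=10})
Op 10: COMMIT: merged ['c'] into committed; committed now {c=10, d=16, e=30}
Op 11: BEGIN: in_txn=True, pending={}
Op 12: COMMIT: merged [] into committed; committed now {c=10, d=16, e=30}
ROLLBACK at op 7 discards: ['c', 'd']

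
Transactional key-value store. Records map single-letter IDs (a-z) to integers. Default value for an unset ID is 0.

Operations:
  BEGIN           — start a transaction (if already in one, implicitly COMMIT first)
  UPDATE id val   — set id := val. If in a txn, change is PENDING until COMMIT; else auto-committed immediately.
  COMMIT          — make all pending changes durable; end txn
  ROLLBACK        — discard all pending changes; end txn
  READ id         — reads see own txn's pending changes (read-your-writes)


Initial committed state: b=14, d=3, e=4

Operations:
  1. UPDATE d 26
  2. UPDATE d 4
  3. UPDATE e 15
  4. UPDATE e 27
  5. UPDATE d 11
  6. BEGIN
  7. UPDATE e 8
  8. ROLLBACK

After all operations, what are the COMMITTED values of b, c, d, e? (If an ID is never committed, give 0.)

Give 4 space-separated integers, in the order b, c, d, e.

Initial committed: {b=14, d=3, e=4}
Op 1: UPDATE d=26 (auto-commit; committed d=26)
Op 2: UPDATE d=4 (auto-commit; committed d=4)
Op 3: UPDATE e=15 (auto-commit; committed e=15)
Op 4: UPDATE e=27 (auto-commit; committed e=27)
Op 5: UPDATE d=11 (auto-commit; committed d=11)
Op 6: BEGIN: in_txn=True, pending={}
Op 7: UPDATE e=8 (pending; pending now {e=8})
Op 8: ROLLBACK: discarded pending ['e']; in_txn=False
Final committed: {b=14, d=11, e=27}

Answer: 14 0 11 27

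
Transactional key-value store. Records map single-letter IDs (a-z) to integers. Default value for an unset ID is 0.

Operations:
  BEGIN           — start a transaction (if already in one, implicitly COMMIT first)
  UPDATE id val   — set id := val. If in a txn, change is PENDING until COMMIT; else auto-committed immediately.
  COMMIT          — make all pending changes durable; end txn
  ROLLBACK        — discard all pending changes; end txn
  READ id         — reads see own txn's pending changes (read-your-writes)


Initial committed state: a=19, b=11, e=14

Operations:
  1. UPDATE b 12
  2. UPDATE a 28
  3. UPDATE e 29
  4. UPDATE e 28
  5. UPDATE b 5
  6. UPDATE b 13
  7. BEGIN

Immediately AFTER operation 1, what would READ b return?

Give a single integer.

Answer: 12

Derivation:
Initial committed: {a=19, b=11, e=14}
Op 1: UPDATE b=12 (auto-commit; committed b=12)
After op 1: visible(b) = 12 (pending={}, committed={a=19, b=12, e=14})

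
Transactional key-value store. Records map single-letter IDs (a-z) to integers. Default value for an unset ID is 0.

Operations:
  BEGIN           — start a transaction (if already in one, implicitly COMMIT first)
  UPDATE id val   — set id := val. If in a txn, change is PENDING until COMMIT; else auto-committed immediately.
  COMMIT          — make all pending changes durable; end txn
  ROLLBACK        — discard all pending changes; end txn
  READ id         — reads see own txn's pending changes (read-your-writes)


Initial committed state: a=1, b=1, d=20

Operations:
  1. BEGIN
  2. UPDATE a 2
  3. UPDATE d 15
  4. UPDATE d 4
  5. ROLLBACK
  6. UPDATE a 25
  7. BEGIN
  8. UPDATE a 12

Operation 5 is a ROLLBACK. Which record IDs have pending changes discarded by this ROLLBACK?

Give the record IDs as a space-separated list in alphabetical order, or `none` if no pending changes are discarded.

Answer: a d

Derivation:
Initial committed: {a=1, b=1, d=20}
Op 1: BEGIN: in_txn=True, pending={}
Op 2: UPDATE a=2 (pending; pending now {a=2})
Op 3: UPDATE d=15 (pending; pending now {a=2, d=15})
Op 4: UPDATE d=4 (pending; pending now {a=2, d=4})
Op 5: ROLLBACK: discarded pending ['a', 'd']; in_txn=False
Op 6: UPDATE a=25 (auto-commit; committed a=25)
Op 7: BEGIN: in_txn=True, pending={}
Op 8: UPDATE a=12 (pending; pending now {a=12})
ROLLBACK at op 5 discards: ['a', 'd']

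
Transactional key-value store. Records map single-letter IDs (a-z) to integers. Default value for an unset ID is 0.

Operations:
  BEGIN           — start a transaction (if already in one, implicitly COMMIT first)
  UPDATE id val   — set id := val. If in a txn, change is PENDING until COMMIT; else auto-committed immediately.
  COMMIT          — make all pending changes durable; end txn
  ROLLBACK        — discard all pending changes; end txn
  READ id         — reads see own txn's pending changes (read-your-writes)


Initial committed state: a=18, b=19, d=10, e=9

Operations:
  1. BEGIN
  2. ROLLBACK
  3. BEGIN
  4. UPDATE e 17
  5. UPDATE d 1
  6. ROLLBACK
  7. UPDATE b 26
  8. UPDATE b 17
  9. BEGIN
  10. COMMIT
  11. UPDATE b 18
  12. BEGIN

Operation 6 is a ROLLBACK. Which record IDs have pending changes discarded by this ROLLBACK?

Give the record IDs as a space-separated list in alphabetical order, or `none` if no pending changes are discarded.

Answer: d e

Derivation:
Initial committed: {a=18, b=19, d=10, e=9}
Op 1: BEGIN: in_txn=True, pending={}
Op 2: ROLLBACK: discarded pending []; in_txn=False
Op 3: BEGIN: in_txn=True, pending={}
Op 4: UPDATE e=17 (pending; pending now {e=17})
Op 5: UPDATE d=1 (pending; pending now {d=1, e=17})
Op 6: ROLLBACK: discarded pending ['d', 'e']; in_txn=False
Op 7: UPDATE b=26 (auto-commit; committed b=26)
Op 8: UPDATE b=17 (auto-commit; committed b=17)
Op 9: BEGIN: in_txn=True, pending={}
Op 10: COMMIT: merged [] into committed; committed now {a=18, b=17, d=10, e=9}
Op 11: UPDATE b=18 (auto-commit; committed b=18)
Op 12: BEGIN: in_txn=True, pending={}
ROLLBACK at op 6 discards: ['d', 'e']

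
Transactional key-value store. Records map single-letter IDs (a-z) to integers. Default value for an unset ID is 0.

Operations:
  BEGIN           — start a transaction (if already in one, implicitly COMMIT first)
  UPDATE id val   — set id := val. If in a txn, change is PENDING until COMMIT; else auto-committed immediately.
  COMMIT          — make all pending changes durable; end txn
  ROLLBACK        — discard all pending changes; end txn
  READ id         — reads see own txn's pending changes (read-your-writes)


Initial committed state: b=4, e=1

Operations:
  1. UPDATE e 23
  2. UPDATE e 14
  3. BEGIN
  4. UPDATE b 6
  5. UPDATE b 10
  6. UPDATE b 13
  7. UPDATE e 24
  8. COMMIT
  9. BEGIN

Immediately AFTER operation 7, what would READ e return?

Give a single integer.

Initial committed: {b=4, e=1}
Op 1: UPDATE e=23 (auto-commit; committed e=23)
Op 2: UPDATE e=14 (auto-commit; committed e=14)
Op 3: BEGIN: in_txn=True, pending={}
Op 4: UPDATE b=6 (pending; pending now {b=6})
Op 5: UPDATE b=10 (pending; pending now {b=10})
Op 6: UPDATE b=13 (pending; pending now {b=13})
Op 7: UPDATE e=24 (pending; pending now {b=13, e=24})
After op 7: visible(e) = 24 (pending={b=13, e=24}, committed={b=4, e=14})

Answer: 24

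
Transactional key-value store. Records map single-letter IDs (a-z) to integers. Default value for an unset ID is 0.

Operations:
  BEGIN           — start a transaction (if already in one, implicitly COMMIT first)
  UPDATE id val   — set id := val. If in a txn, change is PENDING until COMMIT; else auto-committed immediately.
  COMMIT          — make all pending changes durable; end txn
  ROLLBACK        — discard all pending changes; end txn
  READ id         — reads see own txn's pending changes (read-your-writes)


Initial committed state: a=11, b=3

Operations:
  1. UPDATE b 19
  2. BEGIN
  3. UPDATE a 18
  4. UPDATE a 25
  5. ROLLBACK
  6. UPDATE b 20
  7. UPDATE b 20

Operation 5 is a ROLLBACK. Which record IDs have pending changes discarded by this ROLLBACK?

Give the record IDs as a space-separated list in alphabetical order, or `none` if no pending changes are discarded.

Answer: a

Derivation:
Initial committed: {a=11, b=3}
Op 1: UPDATE b=19 (auto-commit; committed b=19)
Op 2: BEGIN: in_txn=True, pending={}
Op 3: UPDATE a=18 (pending; pending now {a=18})
Op 4: UPDATE a=25 (pending; pending now {a=25})
Op 5: ROLLBACK: discarded pending ['a']; in_txn=False
Op 6: UPDATE b=20 (auto-commit; committed b=20)
Op 7: UPDATE b=20 (auto-commit; committed b=20)
ROLLBACK at op 5 discards: ['a']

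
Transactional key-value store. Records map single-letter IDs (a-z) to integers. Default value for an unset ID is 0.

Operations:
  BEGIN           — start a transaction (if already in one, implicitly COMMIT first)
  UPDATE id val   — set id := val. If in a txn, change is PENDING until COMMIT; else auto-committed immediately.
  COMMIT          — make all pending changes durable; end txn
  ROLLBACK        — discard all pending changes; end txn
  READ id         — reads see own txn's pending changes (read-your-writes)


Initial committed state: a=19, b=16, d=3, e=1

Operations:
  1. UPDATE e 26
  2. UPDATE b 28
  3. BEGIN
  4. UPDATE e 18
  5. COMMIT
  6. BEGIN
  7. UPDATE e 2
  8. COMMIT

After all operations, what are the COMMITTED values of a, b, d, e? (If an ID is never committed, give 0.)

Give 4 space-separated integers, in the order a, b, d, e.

Answer: 19 28 3 2

Derivation:
Initial committed: {a=19, b=16, d=3, e=1}
Op 1: UPDATE e=26 (auto-commit; committed e=26)
Op 2: UPDATE b=28 (auto-commit; committed b=28)
Op 3: BEGIN: in_txn=True, pending={}
Op 4: UPDATE e=18 (pending; pending now {e=18})
Op 5: COMMIT: merged ['e'] into committed; committed now {a=19, b=28, d=3, e=18}
Op 6: BEGIN: in_txn=True, pending={}
Op 7: UPDATE e=2 (pending; pending now {e=2})
Op 8: COMMIT: merged ['e'] into committed; committed now {a=19, b=28, d=3, e=2}
Final committed: {a=19, b=28, d=3, e=2}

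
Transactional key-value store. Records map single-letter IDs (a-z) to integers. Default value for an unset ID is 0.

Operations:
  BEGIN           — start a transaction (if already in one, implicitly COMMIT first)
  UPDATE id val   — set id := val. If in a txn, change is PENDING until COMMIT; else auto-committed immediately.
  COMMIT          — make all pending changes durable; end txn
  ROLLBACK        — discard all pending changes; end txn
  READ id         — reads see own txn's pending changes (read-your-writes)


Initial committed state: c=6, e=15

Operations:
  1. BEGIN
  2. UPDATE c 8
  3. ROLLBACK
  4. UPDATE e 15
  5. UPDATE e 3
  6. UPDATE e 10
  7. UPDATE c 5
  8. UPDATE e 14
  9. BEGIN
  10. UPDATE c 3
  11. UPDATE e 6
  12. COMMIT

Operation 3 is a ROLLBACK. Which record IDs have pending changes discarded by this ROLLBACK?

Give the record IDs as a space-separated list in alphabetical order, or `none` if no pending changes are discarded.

Initial committed: {c=6, e=15}
Op 1: BEGIN: in_txn=True, pending={}
Op 2: UPDATE c=8 (pending; pending now {c=8})
Op 3: ROLLBACK: discarded pending ['c']; in_txn=False
Op 4: UPDATE e=15 (auto-commit; committed e=15)
Op 5: UPDATE e=3 (auto-commit; committed e=3)
Op 6: UPDATE e=10 (auto-commit; committed e=10)
Op 7: UPDATE c=5 (auto-commit; committed c=5)
Op 8: UPDATE e=14 (auto-commit; committed e=14)
Op 9: BEGIN: in_txn=True, pending={}
Op 10: UPDATE c=3 (pending; pending now {c=3})
Op 11: UPDATE e=6 (pending; pending now {c=3, e=6})
Op 12: COMMIT: merged ['c', 'e'] into committed; committed now {c=3, e=6}
ROLLBACK at op 3 discards: ['c']

Answer: c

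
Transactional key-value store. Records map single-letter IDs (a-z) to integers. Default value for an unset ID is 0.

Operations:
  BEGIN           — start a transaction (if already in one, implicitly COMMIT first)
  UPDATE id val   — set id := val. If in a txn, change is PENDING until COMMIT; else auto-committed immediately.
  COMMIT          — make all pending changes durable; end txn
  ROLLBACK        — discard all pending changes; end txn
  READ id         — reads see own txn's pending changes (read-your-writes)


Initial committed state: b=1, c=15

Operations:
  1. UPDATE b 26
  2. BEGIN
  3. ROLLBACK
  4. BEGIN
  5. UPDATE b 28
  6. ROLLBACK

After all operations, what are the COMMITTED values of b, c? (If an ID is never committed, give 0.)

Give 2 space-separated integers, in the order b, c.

Answer: 26 15

Derivation:
Initial committed: {b=1, c=15}
Op 1: UPDATE b=26 (auto-commit; committed b=26)
Op 2: BEGIN: in_txn=True, pending={}
Op 3: ROLLBACK: discarded pending []; in_txn=False
Op 4: BEGIN: in_txn=True, pending={}
Op 5: UPDATE b=28 (pending; pending now {b=28})
Op 6: ROLLBACK: discarded pending ['b']; in_txn=False
Final committed: {b=26, c=15}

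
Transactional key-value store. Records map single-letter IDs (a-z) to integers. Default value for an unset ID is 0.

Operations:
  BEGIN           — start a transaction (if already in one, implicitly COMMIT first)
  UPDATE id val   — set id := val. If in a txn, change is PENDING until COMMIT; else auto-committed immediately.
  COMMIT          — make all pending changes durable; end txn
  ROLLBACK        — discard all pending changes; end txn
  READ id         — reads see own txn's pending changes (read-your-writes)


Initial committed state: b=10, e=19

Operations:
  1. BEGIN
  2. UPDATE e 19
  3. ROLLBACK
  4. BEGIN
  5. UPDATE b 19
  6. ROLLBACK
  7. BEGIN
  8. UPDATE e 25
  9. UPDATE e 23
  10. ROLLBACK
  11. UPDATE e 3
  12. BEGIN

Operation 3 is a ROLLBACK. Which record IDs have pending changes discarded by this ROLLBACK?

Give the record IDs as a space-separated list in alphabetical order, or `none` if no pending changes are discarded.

Initial committed: {b=10, e=19}
Op 1: BEGIN: in_txn=True, pending={}
Op 2: UPDATE e=19 (pending; pending now {e=19})
Op 3: ROLLBACK: discarded pending ['e']; in_txn=False
Op 4: BEGIN: in_txn=True, pending={}
Op 5: UPDATE b=19 (pending; pending now {b=19})
Op 6: ROLLBACK: discarded pending ['b']; in_txn=False
Op 7: BEGIN: in_txn=True, pending={}
Op 8: UPDATE e=25 (pending; pending now {e=25})
Op 9: UPDATE e=23 (pending; pending now {e=23})
Op 10: ROLLBACK: discarded pending ['e']; in_txn=False
Op 11: UPDATE e=3 (auto-commit; committed e=3)
Op 12: BEGIN: in_txn=True, pending={}
ROLLBACK at op 3 discards: ['e']

Answer: e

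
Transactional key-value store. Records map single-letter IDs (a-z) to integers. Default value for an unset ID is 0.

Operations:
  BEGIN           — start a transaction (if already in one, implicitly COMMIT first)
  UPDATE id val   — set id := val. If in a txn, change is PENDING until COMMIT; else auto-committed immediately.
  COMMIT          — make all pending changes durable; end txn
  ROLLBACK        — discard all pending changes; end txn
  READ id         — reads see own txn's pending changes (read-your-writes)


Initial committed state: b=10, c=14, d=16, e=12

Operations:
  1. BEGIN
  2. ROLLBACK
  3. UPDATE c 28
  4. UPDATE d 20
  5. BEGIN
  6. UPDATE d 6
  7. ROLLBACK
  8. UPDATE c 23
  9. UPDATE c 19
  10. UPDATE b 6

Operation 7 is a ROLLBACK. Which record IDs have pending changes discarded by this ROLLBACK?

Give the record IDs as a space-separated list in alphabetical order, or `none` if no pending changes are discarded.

Answer: d

Derivation:
Initial committed: {b=10, c=14, d=16, e=12}
Op 1: BEGIN: in_txn=True, pending={}
Op 2: ROLLBACK: discarded pending []; in_txn=False
Op 3: UPDATE c=28 (auto-commit; committed c=28)
Op 4: UPDATE d=20 (auto-commit; committed d=20)
Op 5: BEGIN: in_txn=True, pending={}
Op 6: UPDATE d=6 (pending; pending now {d=6})
Op 7: ROLLBACK: discarded pending ['d']; in_txn=False
Op 8: UPDATE c=23 (auto-commit; committed c=23)
Op 9: UPDATE c=19 (auto-commit; committed c=19)
Op 10: UPDATE b=6 (auto-commit; committed b=6)
ROLLBACK at op 7 discards: ['d']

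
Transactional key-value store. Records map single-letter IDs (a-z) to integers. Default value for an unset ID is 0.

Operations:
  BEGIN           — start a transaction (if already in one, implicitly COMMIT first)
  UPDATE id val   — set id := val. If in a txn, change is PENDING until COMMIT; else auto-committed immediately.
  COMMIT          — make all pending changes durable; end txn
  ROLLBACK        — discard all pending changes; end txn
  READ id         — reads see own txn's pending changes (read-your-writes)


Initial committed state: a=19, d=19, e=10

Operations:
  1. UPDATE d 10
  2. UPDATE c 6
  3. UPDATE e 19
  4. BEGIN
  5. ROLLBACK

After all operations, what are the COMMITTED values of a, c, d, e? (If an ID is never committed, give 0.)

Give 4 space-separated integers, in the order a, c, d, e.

Answer: 19 6 10 19

Derivation:
Initial committed: {a=19, d=19, e=10}
Op 1: UPDATE d=10 (auto-commit; committed d=10)
Op 2: UPDATE c=6 (auto-commit; committed c=6)
Op 3: UPDATE e=19 (auto-commit; committed e=19)
Op 4: BEGIN: in_txn=True, pending={}
Op 5: ROLLBACK: discarded pending []; in_txn=False
Final committed: {a=19, c=6, d=10, e=19}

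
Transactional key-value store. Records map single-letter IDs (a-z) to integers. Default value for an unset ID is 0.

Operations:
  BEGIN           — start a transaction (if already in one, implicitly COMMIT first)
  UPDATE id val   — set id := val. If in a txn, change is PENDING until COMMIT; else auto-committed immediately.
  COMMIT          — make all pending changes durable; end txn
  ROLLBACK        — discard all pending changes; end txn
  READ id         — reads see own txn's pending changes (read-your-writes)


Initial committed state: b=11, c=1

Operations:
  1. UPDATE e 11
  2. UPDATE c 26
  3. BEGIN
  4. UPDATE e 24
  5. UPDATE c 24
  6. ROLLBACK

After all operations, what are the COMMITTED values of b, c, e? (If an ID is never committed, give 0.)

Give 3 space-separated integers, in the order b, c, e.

Answer: 11 26 11

Derivation:
Initial committed: {b=11, c=1}
Op 1: UPDATE e=11 (auto-commit; committed e=11)
Op 2: UPDATE c=26 (auto-commit; committed c=26)
Op 3: BEGIN: in_txn=True, pending={}
Op 4: UPDATE e=24 (pending; pending now {e=24})
Op 5: UPDATE c=24 (pending; pending now {c=24, e=24})
Op 6: ROLLBACK: discarded pending ['c', 'e']; in_txn=False
Final committed: {b=11, c=26, e=11}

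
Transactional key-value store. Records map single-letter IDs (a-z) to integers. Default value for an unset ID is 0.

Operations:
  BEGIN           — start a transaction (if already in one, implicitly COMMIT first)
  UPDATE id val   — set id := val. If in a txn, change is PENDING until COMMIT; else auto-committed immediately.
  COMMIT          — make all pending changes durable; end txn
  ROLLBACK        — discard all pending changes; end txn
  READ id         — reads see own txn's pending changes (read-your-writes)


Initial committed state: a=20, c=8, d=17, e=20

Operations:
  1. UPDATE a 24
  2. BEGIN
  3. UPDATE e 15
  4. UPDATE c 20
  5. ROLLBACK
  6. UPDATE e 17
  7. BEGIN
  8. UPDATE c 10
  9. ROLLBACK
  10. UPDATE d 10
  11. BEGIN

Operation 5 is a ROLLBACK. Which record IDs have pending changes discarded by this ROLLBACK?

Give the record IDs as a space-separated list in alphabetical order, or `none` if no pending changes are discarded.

Answer: c e

Derivation:
Initial committed: {a=20, c=8, d=17, e=20}
Op 1: UPDATE a=24 (auto-commit; committed a=24)
Op 2: BEGIN: in_txn=True, pending={}
Op 3: UPDATE e=15 (pending; pending now {e=15})
Op 4: UPDATE c=20 (pending; pending now {c=20, e=15})
Op 5: ROLLBACK: discarded pending ['c', 'e']; in_txn=False
Op 6: UPDATE e=17 (auto-commit; committed e=17)
Op 7: BEGIN: in_txn=True, pending={}
Op 8: UPDATE c=10 (pending; pending now {c=10})
Op 9: ROLLBACK: discarded pending ['c']; in_txn=False
Op 10: UPDATE d=10 (auto-commit; committed d=10)
Op 11: BEGIN: in_txn=True, pending={}
ROLLBACK at op 5 discards: ['c', 'e']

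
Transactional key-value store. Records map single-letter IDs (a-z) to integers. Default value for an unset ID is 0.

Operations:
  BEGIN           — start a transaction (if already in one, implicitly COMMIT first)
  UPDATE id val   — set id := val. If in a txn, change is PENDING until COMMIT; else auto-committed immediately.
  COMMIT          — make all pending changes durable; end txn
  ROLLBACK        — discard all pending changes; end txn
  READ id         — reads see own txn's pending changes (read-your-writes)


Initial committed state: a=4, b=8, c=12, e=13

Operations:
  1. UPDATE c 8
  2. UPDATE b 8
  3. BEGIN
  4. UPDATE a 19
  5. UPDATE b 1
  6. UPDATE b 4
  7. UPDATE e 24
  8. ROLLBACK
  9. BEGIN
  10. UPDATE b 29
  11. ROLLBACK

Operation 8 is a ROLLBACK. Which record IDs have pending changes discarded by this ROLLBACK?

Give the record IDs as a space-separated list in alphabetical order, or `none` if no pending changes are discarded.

Initial committed: {a=4, b=8, c=12, e=13}
Op 1: UPDATE c=8 (auto-commit; committed c=8)
Op 2: UPDATE b=8 (auto-commit; committed b=8)
Op 3: BEGIN: in_txn=True, pending={}
Op 4: UPDATE a=19 (pending; pending now {a=19})
Op 5: UPDATE b=1 (pending; pending now {a=19, b=1})
Op 6: UPDATE b=4 (pending; pending now {a=19, b=4})
Op 7: UPDATE e=24 (pending; pending now {a=19, b=4, e=24})
Op 8: ROLLBACK: discarded pending ['a', 'b', 'e']; in_txn=False
Op 9: BEGIN: in_txn=True, pending={}
Op 10: UPDATE b=29 (pending; pending now {b=29})
Op 11: ROLLBACK: discarded pending ['b']; in_txn=False
ROLLBACK at op 8 discards: ['a', 'b', 'e']

Answer: a b e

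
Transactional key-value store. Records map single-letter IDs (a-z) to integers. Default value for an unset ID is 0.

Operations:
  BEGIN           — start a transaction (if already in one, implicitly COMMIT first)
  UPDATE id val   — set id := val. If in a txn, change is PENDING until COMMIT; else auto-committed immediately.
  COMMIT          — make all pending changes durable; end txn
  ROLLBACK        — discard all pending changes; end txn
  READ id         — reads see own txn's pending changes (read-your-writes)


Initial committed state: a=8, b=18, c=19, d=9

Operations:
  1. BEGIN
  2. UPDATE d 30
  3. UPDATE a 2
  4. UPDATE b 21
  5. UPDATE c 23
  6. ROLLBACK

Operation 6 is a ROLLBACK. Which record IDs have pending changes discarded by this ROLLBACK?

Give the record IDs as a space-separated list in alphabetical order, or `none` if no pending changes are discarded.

Initial committed: {a=8, b=18, c=19, d=9}
Op 1: BEGIN: in_txn=True, pending={}
Op 2: UPDATE d=30 (pending; pending now {d=30})
Op 3: UPDATE a=2 (pending; pending now {a=2, d=30})
Op 4: UPDATE b=21 (pending; pending now {a=2, b=21, d=30})
Op 5: UPDATE c=23 (pending; pending now {a=2, b=21, c=23, d=30})
Op 6: ROLLBACK: discarded pending ['a', 'b', 'c', 'd']; in_txn=False
ROLLBACK at op 6 discards: ['a', 'b', 'c', 'd']

Answer: a b c d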